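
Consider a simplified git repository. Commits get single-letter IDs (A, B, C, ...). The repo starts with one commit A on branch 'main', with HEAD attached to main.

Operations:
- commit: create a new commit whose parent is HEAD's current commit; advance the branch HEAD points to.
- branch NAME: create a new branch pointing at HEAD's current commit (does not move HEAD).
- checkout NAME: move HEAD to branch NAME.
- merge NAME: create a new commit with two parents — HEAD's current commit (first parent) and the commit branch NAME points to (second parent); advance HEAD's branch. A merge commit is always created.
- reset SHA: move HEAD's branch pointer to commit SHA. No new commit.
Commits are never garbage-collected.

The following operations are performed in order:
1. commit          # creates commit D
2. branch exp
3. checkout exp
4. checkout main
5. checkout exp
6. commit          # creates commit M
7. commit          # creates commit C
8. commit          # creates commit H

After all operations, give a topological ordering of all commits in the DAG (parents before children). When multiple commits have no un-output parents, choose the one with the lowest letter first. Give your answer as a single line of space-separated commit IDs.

Answer: A D M C H

Derivation:
After op 1 (commit): HEAD=main@D [main=D]
After op 2 (branch): HEAD=main@D [exp=D main=D]
After op 3 (checkout): HEAD=exp@D [exp=D main=D]
After op 4 (checkout): HEAD=main@D [exp=D main=D]
After op 5 (checkout): HEAD=exp@D [exp=D main=D]
After op 6 (commit): HEAD=exp@M [exp=M main=D]
After op 7 (commit): HEAD=exp@C [exp=C main=D]
After op 8 (commit): HEAD=exp@H [exp=H main=D]
commit A: parents=[]
commit C: parents=['M']
commit D: parents=['A']
commit H: parents=['C']
commit M: parents=['D']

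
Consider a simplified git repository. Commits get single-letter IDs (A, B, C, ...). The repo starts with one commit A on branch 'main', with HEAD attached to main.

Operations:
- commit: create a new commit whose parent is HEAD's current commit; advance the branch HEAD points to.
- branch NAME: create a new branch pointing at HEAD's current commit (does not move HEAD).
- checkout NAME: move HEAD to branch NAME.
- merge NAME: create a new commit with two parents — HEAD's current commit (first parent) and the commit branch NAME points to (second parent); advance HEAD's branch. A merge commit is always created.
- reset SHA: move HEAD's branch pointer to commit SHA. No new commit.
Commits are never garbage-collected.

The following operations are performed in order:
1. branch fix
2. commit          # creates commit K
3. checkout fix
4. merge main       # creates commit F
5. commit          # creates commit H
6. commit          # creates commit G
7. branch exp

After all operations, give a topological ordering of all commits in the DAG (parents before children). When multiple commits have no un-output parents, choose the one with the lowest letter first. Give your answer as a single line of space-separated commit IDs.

Answer: A K F H G

Derivation:
After op 1 (branch): HEAD=main@A [fix=A main=A]
After op 2 (commit): HEAD=main@K [fix=A main=K]
After op 3 (checkout): HEAD=fix@A [fix=A main=K]
After op 4 (merge): HEAD=fix@F [fix=F main=K]
After op 5 (commit): HEAD=fix@H [fix=H main=K]
After op 6 (commit): HEAD=fix@G [fix=G main=K]
After op 7 (branch): HEAD=fix@G [exp=G fix=G main=K]
commit A: parents=[]
commit F: parents=['A', 'K']
commit G: parents=['H']
commit H: parents=['F']
commit K: parents=['A']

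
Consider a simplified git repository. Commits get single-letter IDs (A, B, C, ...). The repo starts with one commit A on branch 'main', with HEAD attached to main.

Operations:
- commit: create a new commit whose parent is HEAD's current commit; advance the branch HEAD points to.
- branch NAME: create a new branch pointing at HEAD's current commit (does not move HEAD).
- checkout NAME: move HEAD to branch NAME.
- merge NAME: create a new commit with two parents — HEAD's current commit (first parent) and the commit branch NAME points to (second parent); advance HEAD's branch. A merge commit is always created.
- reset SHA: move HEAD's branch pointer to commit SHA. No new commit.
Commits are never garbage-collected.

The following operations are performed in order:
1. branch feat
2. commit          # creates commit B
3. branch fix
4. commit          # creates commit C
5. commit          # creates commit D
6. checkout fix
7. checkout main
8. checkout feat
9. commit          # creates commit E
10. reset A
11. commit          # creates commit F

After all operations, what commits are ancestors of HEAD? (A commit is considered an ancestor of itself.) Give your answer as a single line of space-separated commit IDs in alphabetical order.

After op 1 (branch): HEAD=main@A [feat=A main=A]
After op 2 (commit): HEAD=main@B [feat=A main=B]
After op 3 (branch): HEAD=main@B [feat=A fix=B main=B]
After op 4 (commit): HEAD=main@C [feat=A fix=B main=C]
After op 5 (commit): HEAD=main@D [feat=A fix=B main=D]
After op 6 (checkout): HEAD=fix@B [feat=A fix=B main=D]
After op 7 (checkout): HEAD=main@D [feat=A fix=B main=D]
After op 8 (checkout): HEAD=feat@A [feat=A fix=B main=D]
After op 9 (commit): HEAD=feat@E [feat=E fix=B main=D]
After op 10 (reset): HEAD=feat@A [feat=A fix=B main=D]
After op 11 (commit): HEAD=feat@F [feat=F fix=B main=D]

Answer: A F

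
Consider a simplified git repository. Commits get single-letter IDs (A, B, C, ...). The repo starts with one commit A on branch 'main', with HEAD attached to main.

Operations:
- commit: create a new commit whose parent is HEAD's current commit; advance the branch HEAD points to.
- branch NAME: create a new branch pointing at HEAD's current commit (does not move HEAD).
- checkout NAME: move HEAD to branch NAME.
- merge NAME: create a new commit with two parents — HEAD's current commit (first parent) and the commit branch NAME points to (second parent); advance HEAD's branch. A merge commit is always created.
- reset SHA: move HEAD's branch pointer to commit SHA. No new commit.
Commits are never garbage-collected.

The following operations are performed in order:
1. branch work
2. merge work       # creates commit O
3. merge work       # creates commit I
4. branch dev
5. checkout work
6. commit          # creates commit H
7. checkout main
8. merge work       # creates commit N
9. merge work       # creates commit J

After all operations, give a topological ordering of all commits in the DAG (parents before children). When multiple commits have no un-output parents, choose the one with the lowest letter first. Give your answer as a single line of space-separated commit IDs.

After op 1 (branch): HEAD=main@A [main=A work=A]
After op 2 (merge): HEAD=main@O [main=O work=A]
After op 3 (merge): HEAD=main@I [main=I work=A]
After op 4 (branch): HEAD=main@I [dev=I main=I work=A]
After op 5 (checkout): HEAD=work@A [dev=I main=I work=A]
After op 6 (commit): HEAD=work@H [dev=I main=I work=H]
After op 7 (checkout): HEAD=main@I [dev=I main=I work=H]
After op 8 (merge): HEAD=main@N [dev=I main=N work=H]
After op 9 (merge): HEAD=main@J [dev=I main=J work=H]
commit A: parents=[]
commit H: parents=['A']
commit I: parents=['O', 'A']
commit J: parents=['N', 'H']
commit N: parents=['I', 'H']
commit O: parents=['A', 'A']

Answer: A H O I N J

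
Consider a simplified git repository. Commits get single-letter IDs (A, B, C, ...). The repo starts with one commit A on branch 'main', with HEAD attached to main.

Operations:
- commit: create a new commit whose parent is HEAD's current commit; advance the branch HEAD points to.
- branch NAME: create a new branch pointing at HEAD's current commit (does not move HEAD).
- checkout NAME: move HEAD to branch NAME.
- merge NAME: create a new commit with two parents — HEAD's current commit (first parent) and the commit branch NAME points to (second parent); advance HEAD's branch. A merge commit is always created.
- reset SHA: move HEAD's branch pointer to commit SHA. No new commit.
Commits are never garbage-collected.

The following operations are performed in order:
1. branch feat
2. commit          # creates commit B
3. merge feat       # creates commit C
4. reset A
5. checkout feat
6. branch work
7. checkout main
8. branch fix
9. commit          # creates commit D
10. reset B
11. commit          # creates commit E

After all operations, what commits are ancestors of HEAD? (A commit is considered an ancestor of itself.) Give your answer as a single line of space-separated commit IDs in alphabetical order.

After op 1 (branch): HEAD=main@A [feat=A main=A]
After op 2 (commit): HEAD=main@B [feat=A main=B]
After op 3 (merge): HEAD=main@C [feat=A main=C]
After op 4 (reset): HEAD=main@A [feat=A main=A]
After op 5 (checkout): HEAD=feat@A [feat=A main=A]
After op 6 (branch): HEAD=feat@A [feat=A main=A work=A]
After op 7 (checkout): HEAD=main@A [feat=A main=A work=A]
After op 8 (branch): HEAD=main@A [feat=A fix=A main=A work=A]
After op 9 (commit): HEAD=main@D [feat=A fix=A main=D work=A]
After op 10 (reset): HEAD=main@B [feat=A fix=A main=B work=A]
After op 11 (commit): HEAD=main@E [feat=A fix=A main=E work=A]

Answer: A B E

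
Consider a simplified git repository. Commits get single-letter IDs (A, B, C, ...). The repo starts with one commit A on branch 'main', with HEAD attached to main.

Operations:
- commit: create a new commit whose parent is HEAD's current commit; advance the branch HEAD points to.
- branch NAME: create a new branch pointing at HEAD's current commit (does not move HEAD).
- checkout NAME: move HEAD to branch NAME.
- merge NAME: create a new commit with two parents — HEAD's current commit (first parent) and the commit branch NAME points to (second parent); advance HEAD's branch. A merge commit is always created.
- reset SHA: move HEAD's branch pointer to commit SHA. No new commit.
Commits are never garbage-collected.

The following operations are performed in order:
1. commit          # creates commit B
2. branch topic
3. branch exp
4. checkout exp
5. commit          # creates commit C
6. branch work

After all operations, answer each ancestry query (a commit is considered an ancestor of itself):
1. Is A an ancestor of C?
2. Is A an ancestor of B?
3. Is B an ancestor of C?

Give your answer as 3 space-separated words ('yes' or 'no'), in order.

After op 1 (commit): HEAD=main@B [main=B]
After op 2 (branch): HEAD=main@B [main=B topic=B]
After op 3 (branch): HEAD=main@B [exp=B main=B topic=B]
After op 4 (checkout): HEAD=exp@B [exp=B main=B topic=B]
After op 5 (commit): HEAD=exp@C [exp=C main=B topic=B]
After op 6 (branch): HEAD=exp@C [exp=C main=B topic=B work=C]
ancestors(C) = {A,B,C}; A in? yes
ancestors(B) = {A,B}; A in? yes
ancestors(C) = {A,B,C}; B in? yes

Answer: yes yes yes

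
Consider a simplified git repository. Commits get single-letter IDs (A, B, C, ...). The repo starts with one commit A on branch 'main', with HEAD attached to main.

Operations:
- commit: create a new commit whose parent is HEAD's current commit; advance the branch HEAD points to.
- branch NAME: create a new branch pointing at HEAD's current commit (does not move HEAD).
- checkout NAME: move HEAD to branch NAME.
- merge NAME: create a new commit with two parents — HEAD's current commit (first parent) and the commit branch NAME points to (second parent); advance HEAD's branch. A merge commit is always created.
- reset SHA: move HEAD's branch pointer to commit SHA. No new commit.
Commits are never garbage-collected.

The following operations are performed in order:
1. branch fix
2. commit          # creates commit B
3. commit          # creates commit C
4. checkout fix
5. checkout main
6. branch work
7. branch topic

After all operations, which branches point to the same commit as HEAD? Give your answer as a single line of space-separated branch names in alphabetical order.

Answer: main topic work

Derivation:
After op 1 (branch): HEAD=main@A [fix=A main=A]
After op 2 (commit): HEAD=main@B [fix=A main=B]
After op 3 (commit): HEAD=main@C [fix=A main=C]
After op 4 (checkout): HEAD=fix@A [fix=A main=C]
After op 5 (checkout): HEAD=main@C [fix=A main=C]
After op 6 (branch): HEAD=main@C [fix=A main=C work=C]
After op 7 (branch): HEAD=main@C [fix=A main=C topic=C work=C]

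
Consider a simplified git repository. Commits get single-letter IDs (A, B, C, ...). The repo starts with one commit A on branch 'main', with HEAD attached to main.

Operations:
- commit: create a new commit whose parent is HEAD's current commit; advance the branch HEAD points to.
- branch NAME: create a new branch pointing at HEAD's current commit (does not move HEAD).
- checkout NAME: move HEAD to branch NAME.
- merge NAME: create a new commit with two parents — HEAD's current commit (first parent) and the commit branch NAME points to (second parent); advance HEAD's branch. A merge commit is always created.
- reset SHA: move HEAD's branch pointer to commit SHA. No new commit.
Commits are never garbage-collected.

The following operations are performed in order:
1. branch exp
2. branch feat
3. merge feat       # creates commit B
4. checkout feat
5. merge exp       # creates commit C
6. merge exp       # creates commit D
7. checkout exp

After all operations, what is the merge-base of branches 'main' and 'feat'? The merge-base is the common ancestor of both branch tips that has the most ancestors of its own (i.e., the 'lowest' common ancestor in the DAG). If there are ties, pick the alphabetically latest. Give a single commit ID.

Answer: A

Derivation:
After op 1 (branch): HEAD=main@A [exp=A main=A]
After op 2 (branch): HEAD=main@A [exp=A feat=A main=A]
After op 3 (merge): HEAD=main@B [exp=A feat=A main=B]
After op 4 (checkout): HEAD=feat@A [exp=A feat=A main=B]
After op 5 (merge): HEAD=feat@C [exp=A feat=C main=B]
After op 6 (merge): HEAD=feat@D [exp=A feat=D main=B]
After op 7 (checkout): HEAD=exp@A [exp=A feat=D main=B]
ancestors(main=B): ['A', 'B']
ancestors(feat=D): ['A', 'C', 'D']
common: ['A']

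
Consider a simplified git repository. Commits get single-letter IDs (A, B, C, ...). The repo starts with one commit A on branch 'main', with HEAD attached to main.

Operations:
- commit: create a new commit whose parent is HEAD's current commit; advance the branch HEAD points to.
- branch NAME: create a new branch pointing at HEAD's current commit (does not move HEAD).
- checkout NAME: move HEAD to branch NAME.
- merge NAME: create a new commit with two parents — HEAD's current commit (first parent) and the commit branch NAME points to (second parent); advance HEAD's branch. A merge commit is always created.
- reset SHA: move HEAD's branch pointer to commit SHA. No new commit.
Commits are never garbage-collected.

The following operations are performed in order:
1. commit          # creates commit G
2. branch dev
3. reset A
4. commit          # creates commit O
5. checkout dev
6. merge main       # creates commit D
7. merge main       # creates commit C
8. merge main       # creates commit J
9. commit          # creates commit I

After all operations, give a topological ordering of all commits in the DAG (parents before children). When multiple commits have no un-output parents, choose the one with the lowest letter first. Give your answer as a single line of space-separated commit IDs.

After op 1 (commit): HEAD=main@G [main=G]
After op 2 (branch): HEAD=main@G [dev=G main=G]
After op 3 (reset): HEAD=main@A [dev=G main=A]
After op 4 (commit): HEAD=main@O [dev=G main=O]
After op 5 (checkout): HEAD=dev@G [dev=G main=O]
After op 6 (merge): HEAD=dev@D [dev=D main=O]
After op 7 (merge): HEAD=dev@C [dev=C main=O]
After op 8 (merge): HEAD=dev@J [dev=J main=O]
After op 9 (commit): HEAD=dev@I [dev=I main=O]
commit A: parents=[]
commit C: parents=['D', 'O']
commit D: parents=['G', 'O']
commit G: parents=['A']
commit I: parents=['J']
commit J: parents=['C', 'O']
commit O: parents=['A']

Answer: A G O D C J I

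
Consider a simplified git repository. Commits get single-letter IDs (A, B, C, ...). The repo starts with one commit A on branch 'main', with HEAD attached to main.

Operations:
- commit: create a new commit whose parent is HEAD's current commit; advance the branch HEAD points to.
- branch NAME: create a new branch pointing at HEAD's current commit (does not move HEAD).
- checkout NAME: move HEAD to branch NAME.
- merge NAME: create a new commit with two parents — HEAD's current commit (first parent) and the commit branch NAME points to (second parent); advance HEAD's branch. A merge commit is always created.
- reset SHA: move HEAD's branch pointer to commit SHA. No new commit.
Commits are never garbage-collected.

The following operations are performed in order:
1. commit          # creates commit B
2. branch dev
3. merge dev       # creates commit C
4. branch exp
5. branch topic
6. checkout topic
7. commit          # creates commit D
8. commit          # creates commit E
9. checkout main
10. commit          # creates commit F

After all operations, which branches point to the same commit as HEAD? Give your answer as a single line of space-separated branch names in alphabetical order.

After op 1 (commit): HEAD=main@B [main=B]
After op 2 (branch): HEAD=main@B [dev=B main=B]
After op 3 (merge): HEAD=main@C [dev=B main=C]
After op 4 (branch): HEAD=main@C [dev=B exp=C main=C]
After op 5 (branch): HEAD=main@C [dev=B exp=C main=C topic=C]
After op 6 (checkout): HEAD=topic@C [dev=B exp=C main=C topic=C]
After op 7 (commit): HEAD=topic@D [dev=B exp=C main=C topic=D]
After op 8 (commit): HEAD=topic@E [dev=B exp=C main=C topic=E]
After op 9 (checkout): HEAD=main@C [dev=B exp=C main=C topic=E]
After op 10 (commit): HEAD=main@F [dev=B exp=C main=F topic=E]

Answer: main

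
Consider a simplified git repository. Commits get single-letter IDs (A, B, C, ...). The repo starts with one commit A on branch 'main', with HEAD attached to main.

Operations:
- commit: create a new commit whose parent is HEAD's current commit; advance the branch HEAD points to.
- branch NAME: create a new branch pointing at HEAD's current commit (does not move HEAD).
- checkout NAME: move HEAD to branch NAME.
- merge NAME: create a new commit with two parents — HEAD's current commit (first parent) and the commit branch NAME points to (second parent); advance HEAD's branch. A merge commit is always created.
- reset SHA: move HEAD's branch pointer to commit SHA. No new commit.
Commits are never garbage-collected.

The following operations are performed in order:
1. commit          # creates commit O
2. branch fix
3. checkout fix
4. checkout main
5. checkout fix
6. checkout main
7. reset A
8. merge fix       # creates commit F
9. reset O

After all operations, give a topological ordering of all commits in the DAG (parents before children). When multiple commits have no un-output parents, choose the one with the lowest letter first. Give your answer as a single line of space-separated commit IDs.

After op 1 (commit): HEAD=main@O [main=O]
After op 2 (branch): HEAD=main@O [fix=O main=O]
After op 3 (checkout): HEAD=fix@O [fix=O main=O]
After op 4 (checkout): HEAD=main@O [fix=O main=O]
After op 5 (checkout): HEAD=fix@O [fix=O main=O]
After op 6 (checkout): HEAD=main@O [fix=O main=O]
After op 7 (reset): HEAD=main@A [fix=O main=A]
After op 8 (merge): HEAD=main@F [fix=O main=F]
After op 9 (reset): HEAD=main@O [fix=O main=O]
commit A: parents=[]
commit F: parents=['A', 'O']
commit O: parents=['A']

Answer: A O F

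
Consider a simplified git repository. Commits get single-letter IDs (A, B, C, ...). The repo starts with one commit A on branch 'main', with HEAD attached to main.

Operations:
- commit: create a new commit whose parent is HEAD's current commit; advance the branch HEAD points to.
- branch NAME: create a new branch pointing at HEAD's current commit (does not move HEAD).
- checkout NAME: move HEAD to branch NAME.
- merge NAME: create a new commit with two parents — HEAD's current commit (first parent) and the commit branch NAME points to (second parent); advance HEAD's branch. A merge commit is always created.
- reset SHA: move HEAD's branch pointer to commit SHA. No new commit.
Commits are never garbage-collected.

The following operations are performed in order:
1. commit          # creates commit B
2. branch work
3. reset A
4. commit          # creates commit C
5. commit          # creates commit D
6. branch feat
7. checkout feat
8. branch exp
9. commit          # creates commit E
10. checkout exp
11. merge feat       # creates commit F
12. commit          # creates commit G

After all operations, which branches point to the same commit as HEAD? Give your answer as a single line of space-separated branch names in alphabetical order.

After op 1 (commit): HEAD=main@B [main=B]
After op 2 (branch): HEAD=main@B [main=B work=B]
After op 3 (reset): HEAD=main@A [main=A work=B]
After op 4 (commit): HEAD=main@C [main=C work=B]
After op 5 (commit): HEAD=main@D [main=D work=B]
After op 6 (branch): HEAD=main@D [feat=D main=D work=B]
After op 7 (checkout): HEAD=feat@D [feat=D main=D work=B]
After op 8 (branch): HEAD=feat@D [exp=D feat=D main=D work=B]
After op 9 (commit): HEAD=feat@E [exp=D feat=E main=D work=B]
After op 10 (checkout): HEAD=exp@D [exp=D feat=E main=D work=B]
After op 11 (merge): HEAD=exp@F [exp=F feat=E main=D work=B]
After op 12 (commit): HEAD=exp@G [exp=G feat=E main=D work=B]

Answer: exp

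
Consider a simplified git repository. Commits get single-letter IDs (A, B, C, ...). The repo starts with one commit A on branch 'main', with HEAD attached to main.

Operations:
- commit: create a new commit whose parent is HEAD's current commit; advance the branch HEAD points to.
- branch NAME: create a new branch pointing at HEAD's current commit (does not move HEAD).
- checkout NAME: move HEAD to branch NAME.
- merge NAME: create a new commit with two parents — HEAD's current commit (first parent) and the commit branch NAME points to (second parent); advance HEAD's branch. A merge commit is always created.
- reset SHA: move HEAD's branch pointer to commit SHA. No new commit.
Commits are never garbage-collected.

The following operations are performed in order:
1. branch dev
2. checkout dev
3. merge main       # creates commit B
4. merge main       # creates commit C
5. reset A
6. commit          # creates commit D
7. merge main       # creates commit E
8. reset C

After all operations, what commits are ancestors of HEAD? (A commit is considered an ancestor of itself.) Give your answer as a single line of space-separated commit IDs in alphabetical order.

After op 1 (branch): HEAD=main@A [dev=A main=A]
After op 2 (checkout): HEAD=dev@A [dev=A main=A]
After op 3 (merge): HEAD=dev@B [dev=B main=A]
After op 4 (merge): HEAD=dev@C [dev=C main=A]
After op 5 (reset): HEAD=dev@A [dev=A main=A]
After op 6 (commit): HEAD=dev@D [dev=D main=A]
After op 7 (merge): HEAD=dev@E [dev=E main=A]
After op 8 (reset): HEAD=dev@C [dev=C main=A]

Answer: A B C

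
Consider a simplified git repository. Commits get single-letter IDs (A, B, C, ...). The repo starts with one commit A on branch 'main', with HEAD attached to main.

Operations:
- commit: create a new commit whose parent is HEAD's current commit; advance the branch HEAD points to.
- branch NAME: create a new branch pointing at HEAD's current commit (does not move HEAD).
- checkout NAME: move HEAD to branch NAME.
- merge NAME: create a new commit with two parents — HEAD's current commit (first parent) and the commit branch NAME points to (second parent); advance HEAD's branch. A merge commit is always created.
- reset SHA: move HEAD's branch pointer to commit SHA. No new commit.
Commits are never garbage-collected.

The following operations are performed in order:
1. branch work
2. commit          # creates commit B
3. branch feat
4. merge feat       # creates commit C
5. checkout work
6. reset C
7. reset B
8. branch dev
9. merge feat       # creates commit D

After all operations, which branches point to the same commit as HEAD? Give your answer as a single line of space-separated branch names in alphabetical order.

After op 1 (branch): HEAD=main@A [main=A work=A]
After op 2 (commit): HEAD=main@B [main=B work=A]
After op 3 (branch): HEAD=main@B [feat=B main=B work=A]
After op 4 (merge): HEAD=main@C [feat=B main=C work=A]
After op 5 (checkout): HEAD=work@A [feat=B main=C work=A]
After op 6 (reset): HEAD=work@C [feat=B main=C work=C]
After op 7 (reset): HEAD=work@B [feat=B main=C work=B]
After op 8 (branch): HEAD=work@B [dev=B feat=B main=C work=B]
After op 9 (merge): HEAD=work@D [dev=B feat=B main=C work=D]

Answer: work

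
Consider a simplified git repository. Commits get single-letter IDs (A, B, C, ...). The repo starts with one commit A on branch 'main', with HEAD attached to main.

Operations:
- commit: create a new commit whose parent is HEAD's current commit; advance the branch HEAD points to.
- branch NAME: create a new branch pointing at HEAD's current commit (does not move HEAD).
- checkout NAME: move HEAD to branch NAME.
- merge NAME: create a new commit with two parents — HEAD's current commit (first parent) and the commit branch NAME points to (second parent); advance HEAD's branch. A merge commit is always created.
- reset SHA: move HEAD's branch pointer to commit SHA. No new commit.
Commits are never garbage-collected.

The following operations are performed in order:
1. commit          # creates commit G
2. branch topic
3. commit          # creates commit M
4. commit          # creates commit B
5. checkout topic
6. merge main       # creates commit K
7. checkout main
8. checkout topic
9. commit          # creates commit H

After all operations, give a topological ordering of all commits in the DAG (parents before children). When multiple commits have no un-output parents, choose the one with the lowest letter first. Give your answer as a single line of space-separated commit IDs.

Answer: A G M B K H

Derivation:
After op 1 (commit): HEAD=main@G [main=G]
After op 2 (branch): HEAD=main@G [main=G topic=G]
After op 3 (commit): HEAD=main@M [main=M topic=G]
After op 4 (commit): HEAD=main@B [main=B topic=G]
After op 5 (checkout): HEAD=topic@G [main=B topic=G]
After op 6 (merge): HEAD=topic@K [main=B topic=K]
After op 7 (checkout): HEAD=main@B [main=B topic=K]
After op 8 (checkout): HEAD=topic@K [main=B topic=K]
After op 9 (commit): HEAD=topic@H [main=B topic=H]
commit A: parents=[]
commit B: parents=['M']
commit G: parents=['A']
commit H: parents=['K']
commit K: parents=['G', 'B']
commit M: parents=['G']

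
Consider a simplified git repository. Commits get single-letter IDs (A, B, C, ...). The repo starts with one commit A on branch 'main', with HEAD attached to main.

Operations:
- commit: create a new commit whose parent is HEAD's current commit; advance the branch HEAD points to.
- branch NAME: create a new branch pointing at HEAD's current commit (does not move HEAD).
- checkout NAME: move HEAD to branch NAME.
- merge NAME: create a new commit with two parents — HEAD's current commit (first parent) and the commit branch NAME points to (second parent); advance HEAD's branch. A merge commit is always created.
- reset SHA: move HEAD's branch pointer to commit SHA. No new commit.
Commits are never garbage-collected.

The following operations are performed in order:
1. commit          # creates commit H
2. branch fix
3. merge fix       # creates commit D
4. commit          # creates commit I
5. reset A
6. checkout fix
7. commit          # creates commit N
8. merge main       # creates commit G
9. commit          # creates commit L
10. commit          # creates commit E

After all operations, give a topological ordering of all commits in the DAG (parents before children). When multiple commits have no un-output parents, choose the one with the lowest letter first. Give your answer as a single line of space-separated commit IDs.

Answer: A H D I N G L E

Derivation:
After op 1 (commit): HEAD=main@H [main=H]
After op 2 (branch): HEAD=main@H [fix=H main=H]
After op 3 (merge): HEAD=main@D [fix=H main=D]
After op 4 (commit): HEAD=main@I [fix=H main=I]
After op 5 (reset): HEAD=main@A [fix=H main=A]
After op 6 (checkout): HEAD=fix@H [fix=H main=A]
After op 7 (commit): HEAD=fix@N [fix=N main=A]
After op 8 (merge): HEAD=fix@G [fix=G main=A]
After op 9 (commit): HEAD=fix@L [fix=L main=A]
After op 10 (commit): HEAD=fix@E [fix=E main=A]
commit A: parents=[]
commit D: parents=['H', 'H']
commit E: parents=['L']
commit G: parents=['N', 'A']
commit H: parents=['A']
commit I: parents=['D']
commit L: parents=['G']
commit N: parents=['H']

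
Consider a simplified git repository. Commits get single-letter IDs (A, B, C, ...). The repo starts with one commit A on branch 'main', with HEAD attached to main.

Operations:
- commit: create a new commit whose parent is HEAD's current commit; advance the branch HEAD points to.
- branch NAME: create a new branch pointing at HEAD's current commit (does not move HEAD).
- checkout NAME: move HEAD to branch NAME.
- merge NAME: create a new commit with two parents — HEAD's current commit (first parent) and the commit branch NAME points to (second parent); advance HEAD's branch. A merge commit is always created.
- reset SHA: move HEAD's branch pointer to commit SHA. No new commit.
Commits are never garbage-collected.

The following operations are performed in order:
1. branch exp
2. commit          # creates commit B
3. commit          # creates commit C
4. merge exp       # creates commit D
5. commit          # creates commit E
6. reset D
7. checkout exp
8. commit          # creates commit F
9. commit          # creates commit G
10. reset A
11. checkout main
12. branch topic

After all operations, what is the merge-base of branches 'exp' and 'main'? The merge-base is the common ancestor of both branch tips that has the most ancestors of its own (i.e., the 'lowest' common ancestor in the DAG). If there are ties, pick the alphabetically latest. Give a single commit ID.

Answer: A

Derivation:
After op 1 (branch): HEAD=main@A [exp=A main=A]
After op 2 (commit): HEAD=main@B [exp=A main=B]
After op 3 (commit): HEAD=main@C [exp=A main=C]
After op 4 (merge): HEAD=main@D [exp=A main=D]
After op 5 (commit): HEAD=main@E [exp=A main=E]
After op 6 (reset): HEAD=main@D [exp=A main=D]
After op 7 (checkout): HEAD=exp@A [exp=A main=D]
After op 8 (commit): HEAD=exp@F [exp=F main=D]
After op 9 (commit): HEAD=exp@G [exp=G main=D]
After op 10 (reset): HEAD=exp@A [exp=A main=D]
After op 11 (checkout): HEAD=main@D [exp=A main=D]
After op 12 (branch): HEAD=main@D [exp=A main=D topic=D]
ancestors(exp=A): ['A']
ancestors(main=D): ['A', 'B', 'C', 'D']
common: ['A']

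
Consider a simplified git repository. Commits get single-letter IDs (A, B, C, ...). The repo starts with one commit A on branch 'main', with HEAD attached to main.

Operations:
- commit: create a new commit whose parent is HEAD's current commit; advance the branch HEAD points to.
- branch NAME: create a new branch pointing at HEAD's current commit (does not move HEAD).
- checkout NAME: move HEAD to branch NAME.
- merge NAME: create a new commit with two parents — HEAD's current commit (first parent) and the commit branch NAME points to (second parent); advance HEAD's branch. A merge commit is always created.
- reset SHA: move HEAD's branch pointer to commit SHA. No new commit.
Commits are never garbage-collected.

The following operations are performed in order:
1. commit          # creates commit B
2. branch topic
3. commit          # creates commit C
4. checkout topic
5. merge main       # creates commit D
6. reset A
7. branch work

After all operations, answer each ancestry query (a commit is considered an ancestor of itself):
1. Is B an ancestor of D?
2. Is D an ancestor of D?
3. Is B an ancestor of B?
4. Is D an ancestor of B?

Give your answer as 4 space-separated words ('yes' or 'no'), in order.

After op 1 (commit): HEAD=main@B [main=B]
After op 2 (branch): HEAD=main@B [main=B topic=B]
After op 3 (commit): HEAD=main@C [main=C topic=B]
After op 4 (checkout): HEAD=topic@B [main=C topic=B]
After op 5 (merge): HEAD=topic@D [main=C topic=D]
After op 6 (reset): HEAD=topic@A [main=C topic=A]
After op 7 (branch): HEAD=topic@A [main=C topic=A work=A]
ancestors(D) = {A,B,C,D}; B in? yes
ancestors(D) = {A,B,C,D}; D in? yes
ancestors(B) = {A,B}; B in? yes
ancestors(B) = {A,B}; D in? no

Answer: yes yes yes no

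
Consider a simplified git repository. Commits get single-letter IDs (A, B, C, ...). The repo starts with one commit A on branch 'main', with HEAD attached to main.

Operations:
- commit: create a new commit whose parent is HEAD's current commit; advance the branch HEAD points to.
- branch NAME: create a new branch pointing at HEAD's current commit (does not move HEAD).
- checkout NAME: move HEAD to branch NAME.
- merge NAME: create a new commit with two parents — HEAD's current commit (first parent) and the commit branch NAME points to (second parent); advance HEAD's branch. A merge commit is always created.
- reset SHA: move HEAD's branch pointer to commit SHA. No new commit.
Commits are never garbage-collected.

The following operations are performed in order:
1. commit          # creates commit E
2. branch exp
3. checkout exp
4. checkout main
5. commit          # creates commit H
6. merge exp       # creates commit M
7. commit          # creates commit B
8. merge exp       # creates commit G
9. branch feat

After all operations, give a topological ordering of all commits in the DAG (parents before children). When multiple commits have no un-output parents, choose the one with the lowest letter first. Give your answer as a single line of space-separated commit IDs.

After op 1 (commit): HEAD=main@E [main=E]
After op 2 (branch): HEAD=main@E [exp=E main=E]
After op 3 (checkout): HEAD=exp@E [exp=E main=E]
After op 4 (checkout): HEAD=main@E [exp=E main=E]
After op 5 (commit): HEAD=main@H [exp=E main=H]
After op 6 (merge): HEAD=main@M [exp=E main=M]
After op 7 (commit): HEAD=main@B [exp=E main=B]
After op 8 (merge): HEAD=main@G [exp=E main=G]
After op 9 (branch): HEAD=main@G [exp=E feat=G main=G]
commit A: parents=[]
commit B: parents=['M']
commit E: parents=['A']
commit G: parents=['B', 'E']
commit H: parents=['E']
commit M: parents=['H', 'E']

Answer: A E H M B G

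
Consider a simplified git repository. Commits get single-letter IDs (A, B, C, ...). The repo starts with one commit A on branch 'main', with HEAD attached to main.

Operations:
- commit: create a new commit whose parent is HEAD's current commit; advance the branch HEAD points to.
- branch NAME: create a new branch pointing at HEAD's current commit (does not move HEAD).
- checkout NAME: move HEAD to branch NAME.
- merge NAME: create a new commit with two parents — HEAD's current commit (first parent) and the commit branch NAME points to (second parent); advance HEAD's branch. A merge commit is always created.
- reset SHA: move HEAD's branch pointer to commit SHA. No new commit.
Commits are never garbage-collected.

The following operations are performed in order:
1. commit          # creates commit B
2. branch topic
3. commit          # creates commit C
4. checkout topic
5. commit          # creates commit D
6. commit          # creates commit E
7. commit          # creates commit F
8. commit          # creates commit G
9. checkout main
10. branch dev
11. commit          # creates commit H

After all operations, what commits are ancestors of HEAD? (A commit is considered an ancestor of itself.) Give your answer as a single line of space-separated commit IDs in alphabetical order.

After op 1 (commit): HEAD=main@B [main=B]
After op 2 (branch): HEAD=main@B [main=B topic=B]
After op 3 (commit): HEAD=main@C [main=C topic=B]
After op 4 (checkout): HEAD=topic@B [main=C topic=B]
After op 5 (commit): HEAD=topic@D [main=C topic=D]
After op 6 (commit): HEAD=topic@E [main=C topic=E]
After op 7 (commit): HEAD=topic@F [main=C topic=F]
After op 8 (commit): HEAD=topic@G [main=C topic=G]
After op 9 (checkout): HEAD=main@C [main=C topic=G]
After op 10 (branch): HEAD=main@C [dev=C main=C topic=G]
After op 11 (commit): HEAD=main@H [dev=C main=H topic=G]

Answer: A B C H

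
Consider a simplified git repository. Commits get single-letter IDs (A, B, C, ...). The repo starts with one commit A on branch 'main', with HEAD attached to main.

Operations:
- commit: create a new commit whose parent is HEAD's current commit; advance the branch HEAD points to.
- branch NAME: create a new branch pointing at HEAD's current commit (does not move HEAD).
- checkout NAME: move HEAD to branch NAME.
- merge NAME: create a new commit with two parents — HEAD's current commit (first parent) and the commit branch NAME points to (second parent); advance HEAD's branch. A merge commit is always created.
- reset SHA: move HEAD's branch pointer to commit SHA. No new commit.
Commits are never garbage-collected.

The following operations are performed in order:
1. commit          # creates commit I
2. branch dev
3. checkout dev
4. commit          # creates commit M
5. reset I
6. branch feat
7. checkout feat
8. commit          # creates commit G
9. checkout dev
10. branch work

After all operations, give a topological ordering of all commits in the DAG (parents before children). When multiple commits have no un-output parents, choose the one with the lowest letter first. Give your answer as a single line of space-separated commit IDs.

After op 1 (commit): HEAD=main@I [main=I]
After op 2 (branch): HEAD=main@I [dev=I main=I]
After op 3 (checkout): HEAD=dev@I [dev=I main=I]
After op 4 (commit): HEAD=dev@M [dev=M main=I]
After op 5 (reset): HEAD=dev@I [dev=I main=I]
After op 6 (branch): HEAD=dev@I [dev=I feat=I main=I]
After op 7 (checkout): HEAD=feat@I [dev=I feat=I main=I]
After op 8 (commit): HEAD=feat@G [dev=I feat=G main=I]
After op 9 (checkout): HEAD=dev@I [dev=I feat=G main=I]
After op 10 (branch): HEAD=dev@I [dev=I feat=G main=I work=I]
commit A: parents=[]
commit G: parents=['I']
commit I: parents=['A']
commit M: parents=['I']

Answer: A I G M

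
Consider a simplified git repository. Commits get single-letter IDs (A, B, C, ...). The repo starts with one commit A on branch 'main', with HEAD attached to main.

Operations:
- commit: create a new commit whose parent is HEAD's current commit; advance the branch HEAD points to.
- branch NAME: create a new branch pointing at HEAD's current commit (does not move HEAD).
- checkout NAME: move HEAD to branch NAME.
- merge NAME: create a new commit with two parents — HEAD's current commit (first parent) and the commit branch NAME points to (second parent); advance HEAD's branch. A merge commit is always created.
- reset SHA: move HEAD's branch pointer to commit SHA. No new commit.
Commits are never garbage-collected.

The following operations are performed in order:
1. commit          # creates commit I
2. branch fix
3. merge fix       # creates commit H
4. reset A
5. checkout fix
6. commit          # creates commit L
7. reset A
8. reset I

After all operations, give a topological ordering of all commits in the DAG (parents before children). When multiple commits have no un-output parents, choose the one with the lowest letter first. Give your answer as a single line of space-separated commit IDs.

After op 1 (commit): HEAD=main@I [main=I]
After op 2 (branch): HEAD=main@I [fix=I main=I]
After op 3 (merge): HEAD=main@H [fix=I main=H]
After op 4 (reset): HEAD=main@A [fix=I main=A]
After op 5 (checkout): HEAD=fix@I [fix=I main=A]
After op 6 (commit): HEAD=fix@L [fix=L main=A]
After op 7 (reset): HEAD=fix@A [fix=A main=A]
After op 8 (reset): HEAD=fix@I [fix=I main=A]
commit A: parents=[]
commit H: parents=['I', 'I']
commit I: parents=['A']
commit L: parents=['I']

Answer: A I H L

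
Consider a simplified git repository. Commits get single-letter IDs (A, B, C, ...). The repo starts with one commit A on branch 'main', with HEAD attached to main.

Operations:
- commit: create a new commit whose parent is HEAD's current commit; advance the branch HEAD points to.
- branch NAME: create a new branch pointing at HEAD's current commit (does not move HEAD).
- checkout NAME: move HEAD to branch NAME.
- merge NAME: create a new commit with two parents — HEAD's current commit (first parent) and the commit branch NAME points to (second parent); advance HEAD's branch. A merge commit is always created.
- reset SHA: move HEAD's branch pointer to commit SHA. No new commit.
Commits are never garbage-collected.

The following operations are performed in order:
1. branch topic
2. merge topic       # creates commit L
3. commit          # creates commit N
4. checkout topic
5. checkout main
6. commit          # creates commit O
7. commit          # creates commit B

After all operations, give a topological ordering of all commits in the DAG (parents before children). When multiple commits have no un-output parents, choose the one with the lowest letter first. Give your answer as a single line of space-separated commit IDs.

Answer: A L N O B

Derivation:
After op 1 (branch): HEAD=main@A [main=A topic=A]
After op 2 (merge): HEAD=main@L [main=L topic=A]
After op 3 (commit): HEAD=main@N [main=N topic=A]
After op 4 (checkout): HEAD=topic@A [main=N topic=A]
After op 5 (checkout): HEAD=main@N [main=N topic=A]
After op 6 (commit): HEAD=main@O [main=O topic=A]
After op 7 (commit): HEAD=main@B [main=B topic=A]
commit A: parents=[]
commit B: parents=['O']
commit L: parents=['A', 'A']
commit N: parents=['L']
commit O: parents=['N']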